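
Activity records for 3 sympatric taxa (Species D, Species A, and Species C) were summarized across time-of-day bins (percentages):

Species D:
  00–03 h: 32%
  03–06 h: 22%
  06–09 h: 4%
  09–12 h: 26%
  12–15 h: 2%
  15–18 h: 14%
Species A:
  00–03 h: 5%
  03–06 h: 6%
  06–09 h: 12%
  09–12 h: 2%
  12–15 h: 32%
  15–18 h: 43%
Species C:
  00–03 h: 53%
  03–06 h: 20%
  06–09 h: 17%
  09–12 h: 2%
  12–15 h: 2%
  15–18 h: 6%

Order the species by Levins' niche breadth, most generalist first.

Species D > Species A > Species C

Convert percentages to proportions (divide by 100).
Σp_Dᵢ² = 0.32² + 0.22² + 0.04² + 0.26² + 0.02² + 0.14² = 0.1024 + 0.0484 + 0.0016 + 0.0676 + 0.0004 + 0.0196 = 0.2400
B_D = 1 / 0.2400 = 4.1667
Σp_Aᵢ² = 0.05² + 0.06² + 0.12² + 0.02² + 0.32² + 0.43² = 0.0025 + 0.0036 + 0.0144 + 0.0004 + 0.1024 + 0.1849 = 0.3082
B_A = 1 / 0.3082 = 3.2446
Σp_Cᵢ² = 0.53² + 0.20² + 0.17² + 0.02² + 0.02² + 0.06² = 0.2809 + 0.0400 + 0.0289 + 0.0004 + 0.0004 + 0.0036 = 0.3542
B_C = 1 / 0.3542 = 2.8233
Ranking by B (broadest → narrowest): Species D (4.17) > Species A (3.24) > Species C (2.82)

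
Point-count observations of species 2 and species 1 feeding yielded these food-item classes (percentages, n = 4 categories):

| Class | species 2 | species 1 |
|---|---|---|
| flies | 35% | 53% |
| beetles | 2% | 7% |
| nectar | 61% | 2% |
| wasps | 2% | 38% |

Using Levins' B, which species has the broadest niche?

Convert percentages to proportions (divide by 100).
Σp_2ᵢ² = 0.35² + 0.02² + 0.61² + 0.02² = 0.1225 + 0.0004 + 0.3721 + 0.0004 = 0.4954
B_2 = 1 / 0.4954 = 2.0186
Σp_1ᵢ² = 0.53² + 0.07² + 0.02² + 0.38² = 0.2809 + 0.0049 + 0.0004 + 0.1444 = 0.4306
B_1 = 1 / 0.4306 = 2.3223
Highest B → broadest niche (most generalist): species 1 (B = 2.32).

species 1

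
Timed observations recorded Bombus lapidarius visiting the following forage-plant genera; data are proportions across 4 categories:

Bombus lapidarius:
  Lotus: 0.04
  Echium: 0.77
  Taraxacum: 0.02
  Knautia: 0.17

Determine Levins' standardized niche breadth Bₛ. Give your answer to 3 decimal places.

Σpᵢ² = 0.04² + 0.77² + 0.02² + 0.17² = 0.0016 + 0.5929 + 0.0004 + 0.0289 = 0.6238
B = 1 / 0.6238 = 1.60308
Bₛ = (B − 1)/(n − 1) = (1.60308 − 1)/(4 − 1) = 0.60308/3 = 0.20103

0.201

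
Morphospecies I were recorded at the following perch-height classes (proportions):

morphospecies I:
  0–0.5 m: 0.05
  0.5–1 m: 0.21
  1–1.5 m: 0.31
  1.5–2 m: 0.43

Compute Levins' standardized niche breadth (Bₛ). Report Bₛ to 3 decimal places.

0.684

Σpᵢ² = 0.05² + 0.21² + 0.31² + 0.43² = 0.0025 + 0.0441 + 0.0961 + 0.1849 = 0.3276
B = 1 / 0.3276 = 3.05250
Bₛ = (B − 1)/(n − 1) = (3.05250 − 1)/(4 − 1) = 2.05250/3 = 0.68417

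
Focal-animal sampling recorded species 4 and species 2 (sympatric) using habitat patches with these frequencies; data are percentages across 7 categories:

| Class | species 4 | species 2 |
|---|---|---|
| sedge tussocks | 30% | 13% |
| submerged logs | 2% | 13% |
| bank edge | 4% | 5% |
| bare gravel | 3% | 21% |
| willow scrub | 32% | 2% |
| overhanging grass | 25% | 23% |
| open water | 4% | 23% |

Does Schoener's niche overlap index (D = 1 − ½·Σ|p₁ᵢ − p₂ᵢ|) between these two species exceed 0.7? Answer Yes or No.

No

Convert percentages to proportions (divide by 100).
Σ|p₁ᵢ − p₂ᵢ| = 0.17 + 0.11 + 0.01 + 0.18 + 0.30 + 0.02 + 0.19 = 0.98
D = 1 − ½ × 0.98 = 1 − 0.490 = 0.5100
D = 0.5100 < 0.7 → No.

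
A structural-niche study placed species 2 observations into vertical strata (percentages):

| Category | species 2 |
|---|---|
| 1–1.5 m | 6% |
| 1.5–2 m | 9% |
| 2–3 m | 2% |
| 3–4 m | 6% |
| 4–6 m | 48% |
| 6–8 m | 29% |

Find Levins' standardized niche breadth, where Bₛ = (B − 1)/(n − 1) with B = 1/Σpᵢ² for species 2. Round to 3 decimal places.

Convert percentages to proportions (divide by 100).
Σpᵢ² = 0.06² + 0.09² + 0.02² + 0.06² + 0.48² + 0.29² = 0.0036 + 0.0081 + 0.0004 + 0.0036 + 0.2304 + 0.0841 = 0.3302
B = 1 / 0.3302 = 3.02847
Bₛ = (B − 1)/(n − 1) = (3.02847 − 1)/(6 − 1) = 2.02847/5 = 0.40569

0.406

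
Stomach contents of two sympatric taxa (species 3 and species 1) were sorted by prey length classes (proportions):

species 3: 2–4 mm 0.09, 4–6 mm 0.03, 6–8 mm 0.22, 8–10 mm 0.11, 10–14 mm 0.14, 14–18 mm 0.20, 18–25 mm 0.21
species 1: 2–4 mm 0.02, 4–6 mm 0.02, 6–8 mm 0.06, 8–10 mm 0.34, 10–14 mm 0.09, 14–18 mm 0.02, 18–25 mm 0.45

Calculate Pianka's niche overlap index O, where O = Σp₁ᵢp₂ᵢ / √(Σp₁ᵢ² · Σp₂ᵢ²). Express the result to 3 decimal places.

Σ p₁ᵢp₂ᵢ = 0.0018 + 0.0006 + 0.0132 + 0.0374 + 0.0126 + 0.0040 + 0.0945 = 0.1641
Σp_1ᵢ² = 0.09² + 0.03² + 0.22² + 0.11² + 0.14² + 0.20² + 0.21² = 0.0081 + 0.0009 + 0.0484 + 0.0121 + 0.0196 + 0.0400 + 0.0441 = 0.1732
Σp_2ᵢ² = 0.02² + 0.02² + 0.06² + 0.34² + 0.09² + 0.02² + 0.45² = 0.0004 + 0.0004 + 0.0036 + 0.1156 + 0.0081 + 0.0004 + 0.2025 = 0.3310
O = 0.1641 / √(0.1732 × 0.3310) = 0.1641 / 0.239435 = 0.68536

0.685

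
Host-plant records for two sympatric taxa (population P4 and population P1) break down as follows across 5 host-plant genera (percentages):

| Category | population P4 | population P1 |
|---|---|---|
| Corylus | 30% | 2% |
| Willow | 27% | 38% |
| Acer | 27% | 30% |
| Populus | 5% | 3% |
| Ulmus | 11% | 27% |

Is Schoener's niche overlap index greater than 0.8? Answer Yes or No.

No

Convert percentages to proportions (divide by 100).
Σ|p₁ᵢ − p₂ᵢ| = 0.28 + 0.11 + 0.03 + 0.02 + 0.16 = 0.60
D = 1 − ½ × 0.60 = 1 − 0.300 = 0.7000
D = 0.7000 < 0.8 → No.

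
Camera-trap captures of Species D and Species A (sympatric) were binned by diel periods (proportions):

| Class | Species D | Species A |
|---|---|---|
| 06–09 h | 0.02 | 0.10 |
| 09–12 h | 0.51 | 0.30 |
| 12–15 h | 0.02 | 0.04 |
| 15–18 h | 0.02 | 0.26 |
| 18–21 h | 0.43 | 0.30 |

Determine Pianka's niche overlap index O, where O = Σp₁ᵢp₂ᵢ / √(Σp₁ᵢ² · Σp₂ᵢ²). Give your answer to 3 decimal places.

0.853

Σ p₁ᵢp₂ᵢ = 0.0020 + 0.1530 + 0.0008 + 0.0052 + 0.1290 = 0.2900
Σp_1ᵢ² = 0.02² + 0.51² + 0.02² + 0.02² + 0.43² = 0.0004 + 0.2601 + 0.0004 + 0.0004 + 0.1849 = 0.4462
Σp_2ᵢ² = 0.10² + 0.30² + 0.04² + 0.26² + 0.30² = 0.0100 + 0.0900 + 0.0016 + 0.0676 + 0.0900 = 0.2592
O = 0.2900 / √(0.4462 × 0.2592) = 0.2900 / 0.340081 = 0.85274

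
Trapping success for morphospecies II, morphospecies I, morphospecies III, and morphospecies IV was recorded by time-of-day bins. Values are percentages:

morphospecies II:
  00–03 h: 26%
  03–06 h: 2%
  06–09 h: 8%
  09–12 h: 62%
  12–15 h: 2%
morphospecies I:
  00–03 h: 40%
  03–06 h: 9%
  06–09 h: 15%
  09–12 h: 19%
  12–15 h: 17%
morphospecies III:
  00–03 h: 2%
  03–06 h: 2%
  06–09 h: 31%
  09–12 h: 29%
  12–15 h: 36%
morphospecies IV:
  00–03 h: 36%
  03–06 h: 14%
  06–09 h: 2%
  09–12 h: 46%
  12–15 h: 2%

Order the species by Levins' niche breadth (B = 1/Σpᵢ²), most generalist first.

morphospecies I > morphospecies III > morphospecies IV > morphospecies II

Convert percentages to proportions (divide by 100).
Σp_IIᵢ² = 0.26² + 0.02² + 0.08² + 0.62² + 0.02² = 0.0676 + 0.0004 + 0.0064 + 0.3844 + 0.0004 = 0.4592
B_II = 1 / 0.4592 = 2.1777
Σp_Iᵢ² = 0.40² + 0.09² + 0.15² + 0.19² + 0.17² = 0.1600 + 0.0081 + 0.0225 + 0.0361 + 0.0289 = 0.2556
B_I = 1 / 0.2556 = 3.9124
Σp_IIIᵢ² = 0.02² + 0.02² + 0.31² + 0.29² + 0.36² = 0.0004 + 0.0004 + 0.0961 + 0.0841 + 0.1296 = 0.3106
B_III = 1 / 0.3106 = 3.2196
Σp_IVᵢ² = 0.36² + 0.14² + 0.02² + 0.46² + 0.02² = 0.1296 + 0.0196 + 0.0004 + 0.2116 + 0.0004 = 0.3616
B_IV = 1 / 0.3616 = 2.7655
Ranking by B (broadest → narrowest): morphospecies I (3.91) > morphospecies III (3.22) > morphospecies IV (2.77) > morphospecies II (2.18)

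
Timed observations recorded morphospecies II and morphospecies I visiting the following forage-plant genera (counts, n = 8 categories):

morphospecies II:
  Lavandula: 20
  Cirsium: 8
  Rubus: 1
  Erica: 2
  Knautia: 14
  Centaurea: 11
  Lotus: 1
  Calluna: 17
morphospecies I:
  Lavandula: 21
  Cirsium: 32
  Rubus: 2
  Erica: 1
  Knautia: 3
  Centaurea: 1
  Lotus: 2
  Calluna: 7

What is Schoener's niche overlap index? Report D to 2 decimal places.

0.58

Proportions for morphospecies II (n=74): 20/74=0.2703, 8/74=0.1081, 1/74=0.0135, 2/74=0.0270, 14/74=0.1892, 11/74=0.1486, 1/74=0.0135, 17/74=0.2297
Proportions for morphospecies I (n=69): 21/69=0.3043, 32/69=0.4638, 2/69=0.0290, 1/69=0.0145, 3/69=0.0435, 1/69=0.0145, 2/69=0.0290, 7/69=0.1014
Σ|p₁ᵢ − p₂ᵢ| = 0.0340 + 0.3557 + 0.0155 + 0.0125 + 0.1457 + 0.1341 + 0.0155 + 0.1283 = 0.8413
D = 1 − ½ × 0.8413 = 1 − 0.42065 = 0.57935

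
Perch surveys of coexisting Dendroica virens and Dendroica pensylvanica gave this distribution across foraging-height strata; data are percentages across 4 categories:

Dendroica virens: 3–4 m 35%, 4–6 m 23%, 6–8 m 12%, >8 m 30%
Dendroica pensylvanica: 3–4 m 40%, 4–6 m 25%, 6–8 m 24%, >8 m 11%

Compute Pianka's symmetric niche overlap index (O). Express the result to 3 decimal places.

Convert percentages to proportions (divide by 100).
Σ p₁ᵢp₂ᵢ = 0.1400 + 0.0575 + 0.0288 + 0.0330 = 0.2593
Σp_1ᵢ² = 0.35² + 0.23² + 0.12² + 0.30² = 0.1225 + 0.0529 + 0.0144 + 0.0900 = 0.2798
Σp_2ᵢ² = 0.40² + 0.25² + 0.24² + 0.11² = 0.1600 + 0.0625 + 0.0576 + 0.0121 = 0.2922
O = 0.2593 / √(0.2798 × 0.2922) = 0.2593 / 0.285933 = 0.90686

0.907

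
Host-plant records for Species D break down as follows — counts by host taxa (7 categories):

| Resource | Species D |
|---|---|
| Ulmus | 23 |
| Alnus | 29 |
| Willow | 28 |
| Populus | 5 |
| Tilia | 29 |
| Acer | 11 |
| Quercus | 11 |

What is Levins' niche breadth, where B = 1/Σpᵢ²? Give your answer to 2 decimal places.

5.67

Proportions for Species D (n=136): 23/136=0.1691, 29/136=0.2132, 28/136=0.2059, 5/136=0.0368, 29/136=0.2132, 11/136=0.0809, 11/136=0.0809
Σpᵢ² = 0.1691² + 0.2132² + 0.2059² + 0.0368² + 0.2132² + 0.0809² + 0.0809² = 0.028595 + 0.045454 + 0.042395 + 0.001354 + 0.045454 + 0.006545 + 0.006545 = 0.176342
B = 1 / 0.176342 = 5.6708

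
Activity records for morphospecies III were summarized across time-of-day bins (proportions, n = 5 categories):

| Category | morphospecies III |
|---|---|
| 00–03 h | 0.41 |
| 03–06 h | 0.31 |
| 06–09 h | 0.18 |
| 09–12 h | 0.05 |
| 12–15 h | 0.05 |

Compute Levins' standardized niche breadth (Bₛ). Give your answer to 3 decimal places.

0.579

Σpᵢ² = 0.41² + 0.31² + 0.18² + 0.05² + 0.05² = 0.1681 + 0.0961 + 0.0324 + 0.0025 + 0.0025 = 0.3016
B = 1 / 0.3016 = 3.31565
Bₛ = (B − 1)/(n − 1) = (3.31565 − 1)/(5 − 1) = 2.31565/4 = 0.57891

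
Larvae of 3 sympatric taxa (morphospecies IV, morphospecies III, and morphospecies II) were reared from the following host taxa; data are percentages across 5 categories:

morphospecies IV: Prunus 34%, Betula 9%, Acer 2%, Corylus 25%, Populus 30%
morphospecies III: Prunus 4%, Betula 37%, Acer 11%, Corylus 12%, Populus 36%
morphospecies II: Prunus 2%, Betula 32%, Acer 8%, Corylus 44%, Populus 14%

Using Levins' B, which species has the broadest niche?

morphospecies IV

Convert percentages to proportions (divide by 100).
Σp_IVᵢ² = 0.34² + 0.09² + 0.02² + 0.25² + 0.30² = 0.1156 + 0.0081 + 0.0004 + 0.0625 + 0.0900 = 0.2766
B_IV = 1 / 0.2766 = 3.6153
Σp_IIIᵢ² = 0.04² + 0.37² + 0.11² + 0.12² + 0.36² = 0.0016 + 0.1369 + 0.0121 + 0.0144 + 0.1296 = 0.2946
B_III = 1 / 0.2946 = 3.3944
Σp_IIᵢ² = 0.02² + 0.32² + 0.08² + 0.44² + 0.14² = 0.0004 + 0.1024 + 0.0064 + 0.1936 + 0.0196 = 0.3224
B_II = 1 / 0.3224 = 3.1017
Highest B → broadest niche (most generalist): morphospecies IV (B = 3.62).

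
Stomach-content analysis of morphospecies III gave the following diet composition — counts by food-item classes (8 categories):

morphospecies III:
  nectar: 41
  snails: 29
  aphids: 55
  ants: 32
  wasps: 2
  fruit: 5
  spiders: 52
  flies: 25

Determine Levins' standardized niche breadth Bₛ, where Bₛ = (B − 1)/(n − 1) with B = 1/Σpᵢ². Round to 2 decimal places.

Proportions for morphospecies III (n=241): 41/241=0.1701, 29/241=0.1203, 55/241=0.2282, 32/241=0.1328, 2/241=0.0083, 5/241=0.0207, 52/241=0.2158, 25/241=0.1037
Σpᵢ² = 0.1701² + 0.1203² + 0.2282² + 0.1328² + 0.0083² + 0.0207² + 0.2158² + 0.1037² = 0.028934 + 0.014472 + 0.052075 + 0.017636 + 0.000069 + 0.000428 + 0.046570 + 0.010754 = 0.170938
B = 1 / 0.170938 = 5.8501
Bₛ = (B − 1)/(n − 1) = (5.8501 − 1)/(8 − 1) = 4.8501/7 = 0.6929

0.69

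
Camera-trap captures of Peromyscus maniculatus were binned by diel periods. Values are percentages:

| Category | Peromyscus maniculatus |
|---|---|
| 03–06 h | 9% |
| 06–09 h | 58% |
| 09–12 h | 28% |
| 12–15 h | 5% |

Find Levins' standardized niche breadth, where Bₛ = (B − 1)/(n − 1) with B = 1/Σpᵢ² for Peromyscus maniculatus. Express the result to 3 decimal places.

0.450

Convert percentages to proportions (divide by 100).
Σpᵢ² = 0.09² + 0.58² + 0.28² + 0.05² = 0.0081 + 0.3364 + 0.0784 + 0.0025 = 0.4254
B = 1 / 0.4254 = 2.35073
Bₛ = (B − 1)/(n − 1) = (2.35073 − 1)/(4 − 1) = 1.35073/3 = 0.45024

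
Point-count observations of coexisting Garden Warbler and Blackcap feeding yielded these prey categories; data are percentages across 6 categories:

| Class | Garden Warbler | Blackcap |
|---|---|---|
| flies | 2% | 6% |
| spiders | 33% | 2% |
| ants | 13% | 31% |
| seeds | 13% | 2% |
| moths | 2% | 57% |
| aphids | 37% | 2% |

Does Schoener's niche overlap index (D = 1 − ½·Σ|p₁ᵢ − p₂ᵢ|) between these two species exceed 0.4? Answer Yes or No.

No

Convert percentages to proportions (divide by 100).
Σ|p₁ᵢ − p₂ᵢ| = 0.04 + 0.31 + 0.18 + 0.11 + 0.55 + 0.35 = 1.54
D = 1 − ½ × 1.54 = 1 − 0.770 = 0.2300
D = 0.2300 < 0.4 → No.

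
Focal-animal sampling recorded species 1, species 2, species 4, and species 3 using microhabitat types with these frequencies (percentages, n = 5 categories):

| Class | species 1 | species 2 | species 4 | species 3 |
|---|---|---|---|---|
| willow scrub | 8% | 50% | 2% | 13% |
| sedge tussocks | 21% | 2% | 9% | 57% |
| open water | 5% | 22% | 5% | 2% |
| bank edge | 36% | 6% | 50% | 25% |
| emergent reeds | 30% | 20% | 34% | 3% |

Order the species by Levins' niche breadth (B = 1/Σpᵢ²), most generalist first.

species 1 > species 2 > species 4 > species 3

Convert percentages to proportions (divide by 100).
Σp_1ᵢ² = 0.08² + 0.21² + 0.05² + 0.36² + 0.30² = 0.0064 + 0.0441 + 0.0025 + 0.1296 + 0.0900 = 0.2726
B_1 = 1 / 0.2726 = 3.6684
Σp_2ᵢ² = 0.50² + 0.02² + 0.22² + 0.06² + 0.20² = 0.2500 + 0.0004 + 0.0484 + 0.0036 + 0.0400 = 0.3424
B_2 = 1 / 0.3424 = 2.9206
Σp_4ᵢ² = 0.02² + 0.09² + 0.05² + 0.50² + 0.34² = 0.0004 + 0.0081 + 0.0025 + 0.2500 + 0.1156 = 0.3766
B_4 = 1 / 0.3766 = 2.6553
Σp_3ᵢ² = 0.13² + 0.57² + 0.02² + 0.25² + 0.03² = 0.0169 + 0.3249 + 0.0004 + 0.0625 + 0.0009 = 0.4056
B_3 = 1 / 0.4056 = 2.4655
Ranking by B (broadest → narrowest): species 1 (3.67) > species 2 (2.92) > species 4 (2.66) > species 3 (2.47)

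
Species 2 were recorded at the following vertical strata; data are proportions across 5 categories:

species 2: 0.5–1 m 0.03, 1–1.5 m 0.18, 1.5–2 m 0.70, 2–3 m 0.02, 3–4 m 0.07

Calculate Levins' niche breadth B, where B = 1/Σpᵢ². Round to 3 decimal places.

1.892

Σpᵢ² = 0.03² + 0.18² + 0.70² + 0.02² + 0.07² = 0.0009 + 0.0324 + 0.4900 + 0.0004 + 0.0049 = 0.5286
B = 1 / 0.5286 = 1.89179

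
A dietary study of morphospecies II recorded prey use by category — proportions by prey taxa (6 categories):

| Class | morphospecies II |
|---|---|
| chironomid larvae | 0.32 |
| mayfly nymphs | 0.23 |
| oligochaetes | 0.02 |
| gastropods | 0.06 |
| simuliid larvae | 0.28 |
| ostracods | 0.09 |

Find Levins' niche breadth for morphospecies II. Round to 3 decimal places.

4.068

Σpᵢ² = 0.32² + 0.23² + 0.02² + 0.06² + 0.28² + 0.09² = 0.1024 + 0.0529 + 0.0004 + 0.0036 + 0.0784 + 0.0081 = 0.2458
B = 1 / 0.2458 = 4.06835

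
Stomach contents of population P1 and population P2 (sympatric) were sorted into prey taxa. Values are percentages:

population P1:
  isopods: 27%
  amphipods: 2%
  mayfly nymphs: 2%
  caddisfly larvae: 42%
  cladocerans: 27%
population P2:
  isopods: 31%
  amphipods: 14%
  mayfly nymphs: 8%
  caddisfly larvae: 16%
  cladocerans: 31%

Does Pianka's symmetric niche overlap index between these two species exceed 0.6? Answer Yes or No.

Convert percentages to proportions (divide by 100).
Σ p₁ᵢp₂ᵢ = 0.0837 + 0.0028 + 0.0016 + 0.0672 + 0.0837 = 0.2390
Σp_1ᵢ² = 0.27² + 0.02² + 0.02² + 0.42² + 0.27² = 0.0729 + 0.0004 + 0.0004 + 0.1764 + 0.0729 = 0.3230
Σp_2ᵢ² = 0.31² + 0.14² + 0.08² + 0.16² + 0.31² = 0.0961 + 0.0196 + 0.0064 + 0.0256 + 0.0961 = 0.2438
O = 0.2390 / √(0.3230 × 0.2438) = 0.2390 / 0.28062 = 0.8517
O = 0.8517 > 0.6 → Yes.

Yes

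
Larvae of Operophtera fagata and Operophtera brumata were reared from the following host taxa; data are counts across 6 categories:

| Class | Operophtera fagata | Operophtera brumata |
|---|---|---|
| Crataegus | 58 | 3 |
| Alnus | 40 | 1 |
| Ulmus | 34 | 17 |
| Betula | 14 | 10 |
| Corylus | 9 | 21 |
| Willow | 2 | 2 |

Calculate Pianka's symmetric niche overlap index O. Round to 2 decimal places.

Proportions for Operophtera fagata (n=157): 58/157=0.3694, 40/157=0.2548, 34/157=0.2166, 14/157=0.0892, 9/157=0.0573, 2/157=0.0127
Proportions for Operophtera brumata (n=54): 3/54=0.0556, 1/54=0.0185, 17/54=0.3148, 10/54=0.1852, 21/54=0.3889, 2/54=0.0370
Σ p₁ᵢp₂ᵢ = 0.020539 + 0.004714 + 0.068186 + 0.016520 + 0.022284 + 0.000470 = 0.132713
Σp_1ᵢ² = 0.3694² + 0.2548² + 0.2166² + 0.0892² + 0.0573² + 0.0127² = 0.136456 + 0.064923 + 0.046916 + 0.007957 + 0.003283 + 0.000161 = 0.259696
Σp_2ᵢ² = 0.0556² + 0.0185² + 0.3148² + 0.1852² + 0.3889² + 0.0370² = 0.003091 + 0.000342 + 0.099099 + 0.034299 + 0.151243 + 0.001369 = 0.289443
O = 0.132713 / √(0.259696 × 0.289443) = 0.132713 / 0.2741664 = 0.4841

0.48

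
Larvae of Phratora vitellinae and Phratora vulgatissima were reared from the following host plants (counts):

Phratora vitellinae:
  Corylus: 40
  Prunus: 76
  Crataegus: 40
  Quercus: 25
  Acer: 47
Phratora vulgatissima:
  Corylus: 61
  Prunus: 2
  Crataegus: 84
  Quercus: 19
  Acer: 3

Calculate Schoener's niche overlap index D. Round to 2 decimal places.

0.49

Proportions for Phratora vitellinae (n=228): 40/228=0.1754, 76/228=0.3333, 40/228=0.1754, 25/228=0.1096, 47/228=0.2061
Proportions for Phratora vulgatissima (n=169): 61/169=0.3609, 2/169=0.0118, 84/169=0.4970, 19/169=0.1124, 3/169=0.0178
Σ|p₁ᵢ − p₂ᵢ| = 0.1855 + 0.3215 + 0.3216 + 0.0028 + 0.1883 = 1.0197
D = 1 − ½ × 1.0197 = 1 − 0.50985 = 0.49015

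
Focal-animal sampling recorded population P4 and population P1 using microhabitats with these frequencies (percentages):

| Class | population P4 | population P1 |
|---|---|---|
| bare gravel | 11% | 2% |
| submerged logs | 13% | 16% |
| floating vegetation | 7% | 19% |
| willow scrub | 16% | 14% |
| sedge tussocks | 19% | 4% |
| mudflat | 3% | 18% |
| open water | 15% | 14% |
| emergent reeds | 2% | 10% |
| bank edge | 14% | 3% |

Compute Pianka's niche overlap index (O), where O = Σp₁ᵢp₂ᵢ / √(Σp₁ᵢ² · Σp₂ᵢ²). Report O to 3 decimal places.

0.694

Convert percentages to proportions (divide by 100).
Σ p₁ᵢp₂ᵢ = 0.0022 + 0.0208 + 0.0133 + 0.0224 + 0.0076 + 0.0054 + 0.0210 + 0.0020 + 0.0042 = 0.0989
Σp_1ᵢ² = 0.11² + 0.13² + 0.07² + 0.16² + 0.19² + 0.03² + 0.15² + 0.02² + 0.14² = 0.0121 + 0.0169 + 0.0049 + 0.0256 + 0.0361 + 0.0009 + 0.0225 + 0.0004 + 0.0196 = 0.1390
Σp_2ᵢ² = 0.02² + 0.16² + 0.19² + 0.14² + 0.04² + 0.18² + 0.14² + 0.10² + 0.03² = 0.0004 + 0.0256 + 0.0361 + 0.0196 + 0.0016 + 0.0324 + 0.0196 + 0.0100 + 0.0009 = 0.1462
O = 0.0989 / √(0.1390 × 0.1462) = 0.0989 / 0.142555 = 0.69377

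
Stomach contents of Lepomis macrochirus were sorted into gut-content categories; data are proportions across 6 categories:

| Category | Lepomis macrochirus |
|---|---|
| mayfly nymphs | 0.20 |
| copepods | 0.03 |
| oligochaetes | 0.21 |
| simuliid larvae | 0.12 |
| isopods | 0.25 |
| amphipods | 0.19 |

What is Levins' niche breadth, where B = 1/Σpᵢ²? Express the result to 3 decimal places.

Σpᵢ² = 0.20² + 0.03² + 0.21² + 0.12² + 0.25² + 0.19² = 0.0400 + 0.0009 + 0.0441 + 0.0144 + 0.0625 + 0.0361 = 0.1980
B = 1 / 0.1980 = 5.05051

5.051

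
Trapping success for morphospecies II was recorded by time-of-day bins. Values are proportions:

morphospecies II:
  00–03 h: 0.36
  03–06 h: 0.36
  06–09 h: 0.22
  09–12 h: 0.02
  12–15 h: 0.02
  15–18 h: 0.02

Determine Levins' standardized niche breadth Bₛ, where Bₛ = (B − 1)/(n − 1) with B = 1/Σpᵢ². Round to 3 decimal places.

0.448

Σpᵢ² = 0.36² + 0.36² + 0.22² + 0.02² + 0.02² + 0.02² = 0.1296 + 0.1296 + 0.0484 + 0.0004 + 0.0004 + 0.0004 = 0.3088
B = 1 / 0.3088 = 3.23834
Bₛ = (B − 1)/(n − 1) = (3.23834 − 1)/(6 − 1) = 2.23834/5 = 0.44767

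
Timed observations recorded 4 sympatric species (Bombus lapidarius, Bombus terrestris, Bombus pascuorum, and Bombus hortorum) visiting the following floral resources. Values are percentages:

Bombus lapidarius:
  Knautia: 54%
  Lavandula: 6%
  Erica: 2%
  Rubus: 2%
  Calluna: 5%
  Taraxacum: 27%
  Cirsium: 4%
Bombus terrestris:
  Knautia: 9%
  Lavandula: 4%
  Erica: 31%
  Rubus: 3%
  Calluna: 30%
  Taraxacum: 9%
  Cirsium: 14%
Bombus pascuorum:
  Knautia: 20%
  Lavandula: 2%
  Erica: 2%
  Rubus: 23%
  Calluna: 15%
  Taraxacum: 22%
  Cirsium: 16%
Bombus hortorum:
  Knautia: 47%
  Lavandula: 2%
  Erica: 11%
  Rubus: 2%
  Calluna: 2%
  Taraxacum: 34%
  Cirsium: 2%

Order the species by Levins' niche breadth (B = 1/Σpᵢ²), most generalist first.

Convert percentages to proportions (divide by 100).
Σp_lapiᵢ² = 0.54² + 0.06² + 0.02² + 0.02² + 0.05² + 0.27² + 0.04² = 0.2916 + 0.0036 + 0.0004 + 0.0004 + 0.0025 + 0.0729 + 0.0016 = 0.3730
B_lapi = 1 / 0.3730 = 2.6810
Σp_terrᵢ² = 0.09² + 0.04² + 0.31² + 0.03² + 0.30² + 0.09² + 0.14² = 0.0081 + 0.0016 + 0.0961 + 0.0009 + 0.0900 + 0.0081 + 0.0196 = 0.2244
B_terr = 1 / 0.2244 = 4.4563
Σp_pascᵢ² = 0.20² + 0.02² + 0.02² + 0.23² + 0.15² + 0.22² + 0.16² = 0.0400 + 0.0004 + 0.0004 + 0.0529 + 0.0225 + 0.0484 + 0.0256 = 0.1902
B_pasc = 1 / 0.1902 = 5.2576
Σp_hortᵢ² = 0.47² + 0.02² + 0.11² + 0.02² + 0.02² + 0.34² + 0.02² = 0.2209 + 0.0004 + 0.0121 + 0.0004 + 0.0004 + 0.1156 + 0.0004 = 0.3502
B_hort = 1 / 0.3502 = 2.8555
Ranking by B (broadest → narrowest): Bombus pascuorum (5.26) > Bombus terrestris (4.46) > Bombus hortorum (2.86) > Bombus lapidarius (2.68)

Bombus pascuorum > Bombus terrestris > Bombus hortorum > Bombus lapidarius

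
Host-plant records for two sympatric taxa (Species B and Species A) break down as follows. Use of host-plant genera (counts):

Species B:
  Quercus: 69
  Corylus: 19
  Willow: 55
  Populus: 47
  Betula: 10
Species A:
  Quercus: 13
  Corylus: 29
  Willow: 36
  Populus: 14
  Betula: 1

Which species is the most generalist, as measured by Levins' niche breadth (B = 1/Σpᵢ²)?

Proportions for Species B (n=200): 69/200=0.3450, 19/200=0.0950, 55/200=0.2750, 47/200=0.2350, 10/200=0.0500
Proportions for Species A (n=93): 13/93=0.1398, 29/93=0.3118, 36/93=0.3871, 14/93=0.1505, 1/93=0.0108
Σp_Bᵢ² = 0.3450² + 0.0950² + 0.2750² + 0.2350² + 0.0500² = 0.119025 + 0.009025 + 0.075625 + 0.055225 + 0.002500 = 0.261400
B_B = 1 / 0.261400 = 3.8256
Σp_Aᵢ² = 0.1398² + 0.3118² + 0.3871² + 0.1505² + 0.0108² = 0.019544 + 0.097219 + 0.149846 + 0.022650 + 0.000117 = 0.289376
B_A = 1 / 0.289376 = 3.4557
Highest B → broadest niche (most generalist): Species B (B = 3.83).

Species B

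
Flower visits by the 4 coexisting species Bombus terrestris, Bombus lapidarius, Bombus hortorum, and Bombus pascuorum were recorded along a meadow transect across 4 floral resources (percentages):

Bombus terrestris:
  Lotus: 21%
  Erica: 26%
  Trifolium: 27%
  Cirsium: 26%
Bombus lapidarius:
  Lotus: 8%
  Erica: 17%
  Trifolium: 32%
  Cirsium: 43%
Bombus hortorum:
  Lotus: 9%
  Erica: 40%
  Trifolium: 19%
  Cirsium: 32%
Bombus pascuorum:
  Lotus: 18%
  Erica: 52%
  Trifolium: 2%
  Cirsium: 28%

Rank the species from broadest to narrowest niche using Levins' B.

Bombus terrestris > Bombus hortorum > Bombus lapidarius > Bombus pascuorum

Convert percentages to proportions (divide by 100).
Σp_terrᵢ² = 0.21² + 0.26² + 0.27² + 0.26² = 0.0441 + 0.0676 + 0.0729 + 0.0676 = 0.2522
B_terr = 1 / 0.2522 = 3.9651
Σp_lapiᵢ² = 0.08² + 0.17² + 0.32² + 0.43² = 0.0064 + 0.0289 + 0.1024 + 0.1849 = 0.3226
B_lapi = 1 / 0.3226 = 3.0998
Σp_hortᵢ² = 0.09² + 0.40² + 0.19² + 0.32² = 0.0081 + 0.1600 + 0.0361 + 0.1024 = 0.3066
B_hort = 1 / 0.3066 = 3.2616
Σp_pascᵢ² = 0.18² + 0.52² + 0.02² + 0.28² = 0.0324 + 0.2704 + 0.0004 + 0.0784 = 0.3816
B_pasc = 1 / 0.3816 = 2.6205
Ranking by B (broadest → narrowest): Bombus terrestris (3.97) > Bombus hortorum (3.26) > Bombus lapidarius (3.10) > Bombus pascuorum (2.62)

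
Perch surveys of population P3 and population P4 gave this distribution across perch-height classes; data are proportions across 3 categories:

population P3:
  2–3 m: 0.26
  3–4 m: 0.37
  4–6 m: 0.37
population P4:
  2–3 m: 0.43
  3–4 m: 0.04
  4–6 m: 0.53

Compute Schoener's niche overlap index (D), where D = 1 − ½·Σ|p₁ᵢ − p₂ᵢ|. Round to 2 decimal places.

0.67

Σ|p₁ᵢ − p₂ᵢ| = 0.17 + 0.33 + 0.16 = 0.66
D = 1 − ½ × 0.66 = 1 − 0.330 = 0.6700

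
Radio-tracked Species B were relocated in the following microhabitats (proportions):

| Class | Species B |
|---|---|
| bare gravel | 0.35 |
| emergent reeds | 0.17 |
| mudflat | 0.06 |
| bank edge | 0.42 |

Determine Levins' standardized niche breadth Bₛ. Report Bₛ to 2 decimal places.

Σpᵢ² = 0.35² + 0.17² + 0.06² + 0.42² = 0.1225 + 0.0289 + 0.0036 + 0.1764 = 0.3314
B = 1 / 0.3314 = 3.0175
Bₛ = (B − 1)/(n − 1) = (3.0175 − 1)/(4 − 1) = 2.0175/3 = 0.6725

0.67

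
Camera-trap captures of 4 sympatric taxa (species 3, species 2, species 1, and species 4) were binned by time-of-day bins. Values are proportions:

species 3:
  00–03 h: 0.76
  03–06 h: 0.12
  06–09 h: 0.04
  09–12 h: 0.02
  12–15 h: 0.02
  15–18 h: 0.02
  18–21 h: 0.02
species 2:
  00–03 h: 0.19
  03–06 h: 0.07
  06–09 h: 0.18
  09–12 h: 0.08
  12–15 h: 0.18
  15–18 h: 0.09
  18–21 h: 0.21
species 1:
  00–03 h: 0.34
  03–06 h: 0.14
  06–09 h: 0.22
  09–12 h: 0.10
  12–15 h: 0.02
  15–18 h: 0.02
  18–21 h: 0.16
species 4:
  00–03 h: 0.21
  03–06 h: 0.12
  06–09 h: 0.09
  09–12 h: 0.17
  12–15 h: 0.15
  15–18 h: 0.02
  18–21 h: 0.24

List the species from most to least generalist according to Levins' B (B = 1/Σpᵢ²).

Σp_3ᵢ² = 0.76² + 0.12² + 0.04² + 0.02² + 0.02² + 0.02² + 0.02² = 0.5776 + 0.0144 + 0.0016 + 0.0004 + 0.0004 + 0.0004 + 0.0004 = 0.5952
B_3 = 1 / 0.5952 = 1.6801
Σp_2ᵢ² = 0.19² + 0.07² + 0.18² + 0.08² + 0.18² + 0.09² + 0.21² = 0.0361 + 0.0049 + 0.0324 + 0.0064 + 0.0324 + 0.0081 + 0.0441 = 0.1644
B_2 = 1 / 0.1644 = 6.0827
Σp_1ᵢ² = 0.34² + 0.14² + 0.22² + 0.10² + 0.02² + 0.02² + 0.16² = 0.1156 + 0.0196 + 0.0484 + 0.0100 + 0.0004 + 0.0004 + 0.0256 = 0.2200
B_1 = 1 / 0.2200 = 4.5455
Σp_4ᵢ² = 0.21² + 0.12² + 0.09² + 0.17² + 0.15² + 0.02² + 0.24² = 0.0441 + 0.0144 + 0.0081 + 0.0289 + 0.0225 + 0.0004 + 0.0576 = 0.1760
B_4 = 1 / 0.1760 = 5.6818
Ranking by B (broadest → narrowest): species 2 (6.08) > species 4 (5.68) > species 1 (4.55) > species 3 (1.68)

species 2 > species 4 > species 1 > species 3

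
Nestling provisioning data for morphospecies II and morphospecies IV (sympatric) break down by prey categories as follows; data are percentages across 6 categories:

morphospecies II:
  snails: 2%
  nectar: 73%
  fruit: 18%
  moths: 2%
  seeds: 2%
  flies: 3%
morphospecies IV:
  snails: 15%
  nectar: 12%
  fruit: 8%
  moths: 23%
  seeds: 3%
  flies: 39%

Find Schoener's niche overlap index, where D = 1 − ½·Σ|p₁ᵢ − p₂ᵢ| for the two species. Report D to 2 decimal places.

Convert percentages to proportions (divide by 100).
Σ|p₁ᵢ − p₂ᵢ| = 0.13 + 0.61 + 0.10 + 0.21 + 0.01 + 0.36 = 1.42
D = 1 − ½ × 1.42 = 1 − 0.710 = 0.2900

0.29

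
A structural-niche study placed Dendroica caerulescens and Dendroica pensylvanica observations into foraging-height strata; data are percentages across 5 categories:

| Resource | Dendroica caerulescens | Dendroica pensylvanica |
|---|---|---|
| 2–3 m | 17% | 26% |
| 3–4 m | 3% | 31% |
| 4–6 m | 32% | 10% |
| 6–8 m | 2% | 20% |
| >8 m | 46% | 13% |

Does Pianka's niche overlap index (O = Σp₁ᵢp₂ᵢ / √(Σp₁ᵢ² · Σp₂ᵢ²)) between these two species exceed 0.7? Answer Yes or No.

Convert percentages to proportions (divide by 100).
Σ p₁ᵢp₂ᵢ = 0.0442 + 0.0093 + 0.0320 + 0.0040 + 0.0598 = 0.1493
Σp_1ᵢ² = 0.17² + 0.03² + 0.32² + 0.02² + 0.46² = 0.0289 + 0.0009 + 0.1024 + 0.0004 + 0.2116 = 0.3442
Σp_2ᵢ² = 0.26² + 0.31² + 0.10² + 0.20² + 0.13² = 0.0676 + 0.0961 + 0.0100 + 0.0400 + 0.0169 = 0.2306
O = 0.1493 / √(0.3442 × 0.2306) = 0.1493 / 0.28173 = 0.5299
O = 0.5299 < 0.7 → No.

No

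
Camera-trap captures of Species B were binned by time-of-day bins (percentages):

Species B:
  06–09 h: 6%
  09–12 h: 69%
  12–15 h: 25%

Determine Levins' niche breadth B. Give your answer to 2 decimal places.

Convert percentages to proportions (divide by 100).
Σpᵢ² = 0.06² + 0.69² + 0.25² = 0.0036 + 0.4761 + 0.0625 = 0.5422
B = 1 / 0.5422 = 1.8443

1.84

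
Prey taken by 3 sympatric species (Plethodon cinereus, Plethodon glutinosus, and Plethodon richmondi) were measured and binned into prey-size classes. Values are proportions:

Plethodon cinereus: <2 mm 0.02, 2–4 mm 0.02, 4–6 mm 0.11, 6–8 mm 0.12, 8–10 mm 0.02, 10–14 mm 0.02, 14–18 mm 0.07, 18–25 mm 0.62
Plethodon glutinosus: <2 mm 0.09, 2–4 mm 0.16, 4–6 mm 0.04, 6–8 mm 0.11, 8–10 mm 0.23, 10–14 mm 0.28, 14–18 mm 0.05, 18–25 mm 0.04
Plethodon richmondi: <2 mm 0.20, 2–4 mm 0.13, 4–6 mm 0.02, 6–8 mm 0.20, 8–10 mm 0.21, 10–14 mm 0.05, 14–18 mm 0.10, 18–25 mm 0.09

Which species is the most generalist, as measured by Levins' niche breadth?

Σp_cineᵢ² = 0.02² + 0.02² + 0.11² + 0.12² + 0.02² + 0.02² + 0.07² + 0.62² = 0.0004 + 0.0004 + 0.0121 + 0.0144 + 0.0004 + 0.0004 + 0.0049 + 0.3844 = 0.4174
B_cine = 1 / 0.4174 = 2.3958
Σp_glutᵢ² = 0.09² + 0.16² + 0.04² + 0.11² + 0.23² + 0.28² + 0.05² + 0.04² = 0.0081 + 0.0256 + 0.0016 + 0.0121 + 0.0529 + 0.0784 + 0.0025 + 0.0016 = 0.1828
B_glut = 1 / 0.1828 = 5.4705
Σp_richᵢ² = 0.20² + 0.13² + 0.02² + 0.20² + 0.21² + 0.05² + 0.10² + 0.09² = 0.0400 + 0.0169 + 0.0004 + 0.0400 + 0.0441 + 0.0025 + 0.0100 + 0.0081 = 0.1620
B_rich = 1 / 0.1620 = 6.1728
Highest B → broadest niche (most generalist): Plethodon richmondi (B = 6.17).

Plethodon richmondi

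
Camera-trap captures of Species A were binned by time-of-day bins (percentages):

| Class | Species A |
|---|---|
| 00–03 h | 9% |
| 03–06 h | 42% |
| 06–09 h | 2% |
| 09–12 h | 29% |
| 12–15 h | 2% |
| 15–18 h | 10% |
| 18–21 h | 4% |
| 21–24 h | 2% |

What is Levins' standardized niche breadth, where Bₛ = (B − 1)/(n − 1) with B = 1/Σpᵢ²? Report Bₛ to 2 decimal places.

0.36

Convert percentages to proportions (divide by 100).
Σpᵢ² = 0.09² + 0.42² + 0.02² + 0.29² + 0.02² + 0.10² + 0.04² + 0.02² = 0.0081 + 0.1764 + 0.0004 + 0.0841 + 0.0004 + 0.0100 + 0.0016 + 0.0004 = 0.2814
B = 1 / 0.2814 = 3.5537
Bₛ = (B − 1)/(n − 1) = (3.5537 − 1)/(8 − 1) = 2.5537/7 = 0.3648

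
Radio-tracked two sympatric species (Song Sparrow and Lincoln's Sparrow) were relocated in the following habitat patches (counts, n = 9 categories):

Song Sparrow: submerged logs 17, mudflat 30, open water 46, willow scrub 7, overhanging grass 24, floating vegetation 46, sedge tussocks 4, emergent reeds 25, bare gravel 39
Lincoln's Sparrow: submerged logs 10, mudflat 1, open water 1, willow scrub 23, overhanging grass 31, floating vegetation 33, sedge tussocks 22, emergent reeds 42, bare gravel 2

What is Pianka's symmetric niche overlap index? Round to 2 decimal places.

Proportions for Song Sparrow (n=238): 17/238=0.0714, 30/238=0.1261, 46/238=0.1933, 7/238=0.0294, 24/238=0.1008, 46/238=0.1933, 4/238=0.0168, 25/238=0.1050, 39/238=0.1639
Proportions for Lincoln's Sparrow (n=165): 10/165=0.0606, 1/165=0.0061, 1/165=0.0061, 23/165=0.1394, 31/165=0.1879, 33/165=0.2000, 22/165=0.1333, 42/165=0.2545, 2/165=0.0121
Σ p₁ᵢp₂ᵢ = 0.004327 + 0.000769 + 0.001179 + 0.004098 + 0.018940 + 0.038660 + 0.002239 + 0.026723 + 0.001983 = 0.098918
Σp_1ᵢ² = 0.0714² + 0.1261² + 0.1933² + 0.0294² + 0.1008² + 0.1933² + 0.0168² + 0.1050² + 0.1639² = 0.005098 + 0.015901 + 0.037365 + 0.000864 + 0.010161 + 0.037365 + 0.000282 + 0.011025 + 0.026863 = 0.144924
Σp_2ᵢ² = 0.0606² + 0.0061² + 0.0061² + 0.1394² + 0.1879² + 0.2000² + 0.1333² + 0.2545² + 0.0121² = 0.003672 + 0.000037 + 0.000037 + 0.019432 + 0.035306 + 0.040000 + 0.017769 + 0.064770 + 0.000146 = 0.181169
O = 0.098918 / √(0.144924 × 0.181169) = 0.098918 / 0.1620362 = 0.6105

0.61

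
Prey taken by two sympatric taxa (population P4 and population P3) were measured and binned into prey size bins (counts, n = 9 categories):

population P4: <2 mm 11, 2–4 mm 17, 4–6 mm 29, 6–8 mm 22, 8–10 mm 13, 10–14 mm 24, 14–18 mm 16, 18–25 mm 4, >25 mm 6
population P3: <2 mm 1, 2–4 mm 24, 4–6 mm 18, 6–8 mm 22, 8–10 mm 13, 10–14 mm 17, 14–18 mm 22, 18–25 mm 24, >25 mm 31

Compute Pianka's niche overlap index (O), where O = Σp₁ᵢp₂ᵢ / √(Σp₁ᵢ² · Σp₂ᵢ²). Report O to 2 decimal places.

Proportions for population P4 (n=142): 11/142=0.0775, 17/142=0.1197, 29/142=0.2042, 22/142=0.1549, 13/142=0.0915, 24/142=0.1690, 16/142=0.1127, 4/142=0.0282, 6/142=0.0423
Proportions for population P3 (n=172): 1/172=0.0058, 24/172=0.1395, 18/172=0.1047, 22/172=0.1279, 13/172=0.0756, 17/172=0.0988, 22/172=0.1279, 24/172=0.1395, 31/172=0.1802
Σ p₁ᵢp₂ᵢ = 0.000450 + 0.016698 + 0.021380 + 0.019812 + 0.006917 + 0.016697 + 0.014414 + 0.003934 + 0.007622 = 0.107924
Σp_1ᵢ² = 0.0775² + 0.1197² + 0.2042² + 0.1549² + 0.0915² + 0.1690² + 0.1127² + 0.0282² + 0.0423² = 0.006006 + 0.014328 + 0.041698 + 0.023994 + 0.008372 + 0.028561 + 0.012701 + 0.000795 + 0.001789 = 0.138244
Σp_2ᵢ² = 0.0058² + 0.1395² + 0.1047² + 0.1279² + 0.0756² + 0.0988² + 0.1279² + 0.1395² + 0.1802² = 0.000034 + 0.019460 + 0.010962 + 0.016358 + 0.005715 + 0.009761 + 0.016358 + 0.019460 + 0.032472 = 0.130580
O = 0.107924 / √(0.138244 × 0.130580) = 0.107924 / 0.1343574 = 0.8033

0.80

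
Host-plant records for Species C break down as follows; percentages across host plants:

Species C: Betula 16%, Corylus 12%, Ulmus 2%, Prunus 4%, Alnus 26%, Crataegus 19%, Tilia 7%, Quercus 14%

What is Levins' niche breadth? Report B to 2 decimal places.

5.88

Convert percentages to proportions (divide by 100).
Σpᵢ² = 0.16² + 0.12² + 0.02² + 0.04² + 0.26² + 0.19² + 0.07² + 0.14² = 0.0256 + 0.0144 + 0.0004 + 0.0016 + 0.0676 + 0.0361 + 0.0049 + 0.0196 = 0.1702
B = 1 / 0.1702 = 5.8754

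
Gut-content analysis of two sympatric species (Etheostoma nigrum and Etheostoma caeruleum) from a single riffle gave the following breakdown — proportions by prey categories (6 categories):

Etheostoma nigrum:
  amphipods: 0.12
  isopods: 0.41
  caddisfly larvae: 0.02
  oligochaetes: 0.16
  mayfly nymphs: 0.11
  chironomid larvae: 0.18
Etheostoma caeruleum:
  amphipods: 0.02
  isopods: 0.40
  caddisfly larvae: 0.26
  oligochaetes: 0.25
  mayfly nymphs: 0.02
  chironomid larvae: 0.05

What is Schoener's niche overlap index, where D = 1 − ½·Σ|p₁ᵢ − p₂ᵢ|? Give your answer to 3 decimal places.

Σ|p₁ᵢ − p₂ᵢ| = 0.10 + 0.01 + 0.24 + 0.09 + 0.09 + 0.13 = 0.66
D = 1 − ½ × 0.66 = 1 − 0.330 = 0.67000

0.670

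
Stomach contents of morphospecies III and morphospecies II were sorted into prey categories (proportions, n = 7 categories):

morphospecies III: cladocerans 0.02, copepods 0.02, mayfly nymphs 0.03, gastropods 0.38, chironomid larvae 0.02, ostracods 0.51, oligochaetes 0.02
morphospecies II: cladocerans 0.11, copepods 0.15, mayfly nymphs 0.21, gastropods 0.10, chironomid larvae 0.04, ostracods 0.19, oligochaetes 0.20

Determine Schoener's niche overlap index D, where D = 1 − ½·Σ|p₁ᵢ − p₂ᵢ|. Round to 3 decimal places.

0.400

Σ|p₁ᵢ − p₂ᵢ| = 0.09 + 0.13 + 0.18 + 0.28 + 0.02 + 0.32 + 0.18 = 1.20
D = 1 − ½ × 1.20 = 1 − 0.600 = 0.40000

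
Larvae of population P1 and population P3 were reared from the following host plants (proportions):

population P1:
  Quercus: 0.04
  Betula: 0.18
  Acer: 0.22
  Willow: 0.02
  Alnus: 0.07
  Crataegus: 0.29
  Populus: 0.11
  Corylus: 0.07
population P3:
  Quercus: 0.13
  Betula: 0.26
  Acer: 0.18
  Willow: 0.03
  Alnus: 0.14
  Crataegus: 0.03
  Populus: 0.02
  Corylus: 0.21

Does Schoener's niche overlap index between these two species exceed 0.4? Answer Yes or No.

Σ|p₁ᵢ − p₂ᵢ| = 0.09 + 0.08 + 0.04 + 0.01 + 0.07 + 0.26 + 0.09 + 0.14 = 0.78
D = 1 − ½ × 0.78 = 1 − 0.390 = 0.6100
D = 0.6100 > 0.4 → Yes.

Yes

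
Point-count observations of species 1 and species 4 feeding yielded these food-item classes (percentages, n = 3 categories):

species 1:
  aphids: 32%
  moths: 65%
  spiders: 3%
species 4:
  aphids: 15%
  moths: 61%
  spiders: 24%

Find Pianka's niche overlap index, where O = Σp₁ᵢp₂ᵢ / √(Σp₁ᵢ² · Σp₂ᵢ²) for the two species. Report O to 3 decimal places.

Convert percentages to proportions (divide by 100).
Σ p₁ᵢp₂ᵢ = 0.0480 + 0.3965 + 0.0072 = 0.4517
Σp_1ᵢ² = 0.32² + 0.65² + 0.03² = 0.1024 + 0.4225 + 0.0009 = 0.5258
Σp_2ᵢ² = 0.15² + 0.61² + 0.24² = 0.0225 + 0.3721 + 0.0576 = 0.4522
O = 0.4517 / √(0.5258 × 0.4522) = 0.4517 / 0.487613 = 0.92635

0.926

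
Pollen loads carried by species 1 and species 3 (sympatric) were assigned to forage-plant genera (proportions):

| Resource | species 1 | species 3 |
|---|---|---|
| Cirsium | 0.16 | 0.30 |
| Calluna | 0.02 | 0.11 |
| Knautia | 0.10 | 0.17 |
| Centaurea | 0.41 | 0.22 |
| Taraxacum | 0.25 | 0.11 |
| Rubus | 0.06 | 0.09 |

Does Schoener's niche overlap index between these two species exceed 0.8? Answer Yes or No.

No

Σ|p₁ᵢ − p₂ᵢ| = 0.14 + 0.09 + 0.07 + 0.19 + 0.14 + 0.03 = 0.66
D = 1 − ½ × 0.66 = 1 − 0.330 = 0.6700
D = 0.6700 < 0.8 → No.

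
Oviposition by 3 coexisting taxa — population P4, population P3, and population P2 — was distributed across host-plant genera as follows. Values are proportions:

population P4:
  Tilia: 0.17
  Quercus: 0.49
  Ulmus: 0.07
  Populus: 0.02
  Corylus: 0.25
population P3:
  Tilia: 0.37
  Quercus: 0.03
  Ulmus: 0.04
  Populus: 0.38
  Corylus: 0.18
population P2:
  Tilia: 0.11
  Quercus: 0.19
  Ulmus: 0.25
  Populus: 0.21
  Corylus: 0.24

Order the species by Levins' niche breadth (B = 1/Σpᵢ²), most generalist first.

Σp_P4ᵢ² = 0.17² + 0.49² + 0.07² + 0.02² + 0.25² = 0.0289 + 0.2401 + 0.0049 + 0.0004 + 0.0625 = 0.3368
B_P4 = 1 / 0.3368 = 2.9691
Σp_P3ᵢ² = 0.37² + 0.03² + 0.04² + 0.38² + 0.18² = 0.1369 + 0.0009 + 0.0016 + 0.1444 + 0.0324 = 0.3162
B_P3 = 1 / 0.3162 = 3.1626
Σp_P2ᵢ² = 0.11² + 0.19² + 0.25² + 0.21² + 0.24² = 0.0121 + 0.0361 + 0.0625 + 0.0441 + 0.0576 = 0.2124
B_P2 = 1 / 0.2124 = 4.7081
Ranking by B (broadest → narrowest): population P2 (4.71) > population P3 (3.16) > population P4 (2.97)

population P2 > population P3 > population P4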